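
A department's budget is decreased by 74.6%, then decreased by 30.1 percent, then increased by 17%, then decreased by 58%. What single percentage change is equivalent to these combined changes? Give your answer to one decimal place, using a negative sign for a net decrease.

-91.3%

A 74.6% decrease multiplies by 0.254.
Then a 30.1% decrease: 0.254 × 0.699 = 0.177546.
Then a 17% increase: 0.177546 × 1.17 = 0.20772882.
Then a 58% decrease: 0.20772882 × 0.42 = 0.0872461044.
Overall factor 0.0872461044, i.e. -91.3%.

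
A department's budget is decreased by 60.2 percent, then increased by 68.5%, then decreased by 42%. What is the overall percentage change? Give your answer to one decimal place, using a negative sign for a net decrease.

-61.1%

A 60.2% decrease multiplies by 0.398.
Then a 68.5% increase: 0.398 × 1.685 = 0.67063.
Then a 42% decrease: 0.67063 × 0.58 = 0.3889654.
Overall factor 0.3889654, i.e. -61.1%.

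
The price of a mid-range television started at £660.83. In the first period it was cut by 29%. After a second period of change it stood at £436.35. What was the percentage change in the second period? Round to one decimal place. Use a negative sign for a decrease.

After the first period: £660.83 × 0.71 = £469.1893.
Second-period multiplier: £436.35 ÷ £469.1893 ≈ 0.93001.
That is a change of -7.0%.

-7.0%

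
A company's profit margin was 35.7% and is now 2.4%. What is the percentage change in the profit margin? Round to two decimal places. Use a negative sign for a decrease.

-93.28%

The change is 2.4 − 35.7 = -33.3 percentage points.
Relative to the original 35.7%, that is -33.3 ÷ 35.7 ≈ -93.28%.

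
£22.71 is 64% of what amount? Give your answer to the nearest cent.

£35.48

£22.71 ÷ 0.64 ≈ £35.48.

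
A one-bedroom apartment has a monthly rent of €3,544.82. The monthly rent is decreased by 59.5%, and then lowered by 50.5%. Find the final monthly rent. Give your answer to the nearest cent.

€710.65

Each change multiplies by a factor: 0.405 × 0.495 = 0.200475.
€3,544.82 × 0.200475 = €710.6477895 ≈ €710.65.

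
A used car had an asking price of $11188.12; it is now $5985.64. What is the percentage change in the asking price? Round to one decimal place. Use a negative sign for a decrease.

-46.5%

Change: $5985.64 − $11188.12 = -$5202.48.
Relative to the original: -$5202.48 ÷ $11188.12 ≈ -46.5%.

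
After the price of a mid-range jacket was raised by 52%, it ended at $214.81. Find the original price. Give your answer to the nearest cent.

$141.32

The overall multiplier applied was 1.52.
So the original price was $214.81 ÷ 1.52 ≈ $141.32.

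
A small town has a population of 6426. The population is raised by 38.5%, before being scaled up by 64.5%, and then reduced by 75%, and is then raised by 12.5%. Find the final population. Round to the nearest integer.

4118

38.5% increase: 6426 × 1.385 = 8900.01.
After the 64.5% increase: 8900.01 × 1.645 = 14640.51645.
75% decrease: 14640.51645 × 0.25 = 3660.1291125.
After the 12.5% increase: 3660.1291125 × 1.125 = 4117.6452515625 ≈ 4118.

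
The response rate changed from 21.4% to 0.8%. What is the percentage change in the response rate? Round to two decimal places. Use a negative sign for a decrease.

-96.26%

The change is 0.8 − 21.4 = -20.6 percentage points.
Relative to the original 21.4%, that is -20.6 ÷ 21.4 ≈ -96.26%.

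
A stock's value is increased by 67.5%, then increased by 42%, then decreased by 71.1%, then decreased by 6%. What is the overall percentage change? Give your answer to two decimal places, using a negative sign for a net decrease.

The combined multiplier is 1.675 × 1.42 × 0.289 × 0.94 = 0.64614331.
That corresponds to a decrease of 35.39%.

-35.39%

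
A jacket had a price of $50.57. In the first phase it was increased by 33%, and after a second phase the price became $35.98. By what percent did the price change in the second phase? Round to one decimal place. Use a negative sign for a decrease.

After the first phase: $50.57 × 1.33 = $67.2581.
Second-phase multiplier: $35.98 ÷ $67.2581 ≈ 0.53495.
That is a change of -46.5%.

-46.5%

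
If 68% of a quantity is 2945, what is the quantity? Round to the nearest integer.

4331

2945 ÷ 0.68 ≈ 4331.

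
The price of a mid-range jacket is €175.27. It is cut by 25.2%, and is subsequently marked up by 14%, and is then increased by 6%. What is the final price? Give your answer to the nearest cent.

€158.42

After the 25.2% decrease: €175.27 × 0.748 = €131.10196.
Apply the 14% increase: €131.10196 × 1.14 = €149.4562344.
Apply the 6% increase: €149.4562344 × 1.06 = €158.423608464 ≈ €158.42.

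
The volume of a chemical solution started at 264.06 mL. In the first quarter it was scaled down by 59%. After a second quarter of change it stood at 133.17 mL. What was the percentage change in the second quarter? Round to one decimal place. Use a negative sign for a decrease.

23.0%

After the first quarter: 264.06 × 0.41 = 108.2646.
Second-quarter multiplier: 133.17 ÷ 108.2646 ≈ 1.23004.
That is a change of 23.0%.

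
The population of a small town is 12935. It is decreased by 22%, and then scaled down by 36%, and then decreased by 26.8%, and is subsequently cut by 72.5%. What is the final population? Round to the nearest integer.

After the 22% decrease: 12935 × 0.78 = 10089.3.
36% decrease: 10089.3 × 0.64 = 6457.152.
After the 26.8% decrease: 6457.152 × 0.732 = 4726.635264.
After the 72.5% decrease: 4726.635264 × 0.275 = 1299.8246976 ≈ 1300.

1300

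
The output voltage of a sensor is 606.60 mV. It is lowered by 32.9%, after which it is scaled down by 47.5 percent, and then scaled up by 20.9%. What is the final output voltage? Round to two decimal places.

258.35 mV

After the 32.9% decrease: 606.60 × 0.671 = 407.0286.
After the 47.5% decrease: 407.0286 × 0.525 = 213.690015.
20.9% increase: 213.690015 × 1.209 = 258.351228135 ≈ 258.35.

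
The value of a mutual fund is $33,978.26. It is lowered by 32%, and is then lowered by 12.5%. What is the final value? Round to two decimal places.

Each change multiplies by a factor: 0.68 × 0.875 = 0.595.
$33,978.26 × 0.595 = $20217.0647 ≈ $20,217.06.

$20,217.06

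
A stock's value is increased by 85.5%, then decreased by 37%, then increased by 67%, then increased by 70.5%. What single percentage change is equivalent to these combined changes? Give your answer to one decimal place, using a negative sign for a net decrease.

The combined multiplier is 1.855 × 0.63 × 1.67 × 1.705 = 3.3275555775.
That corresponds to an increase of 232.8%.

232.8%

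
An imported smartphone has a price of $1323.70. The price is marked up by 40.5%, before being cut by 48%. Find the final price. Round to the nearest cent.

$967.10

Each change multiplies by a factor: 1.405 × 0.52 = 0.7306.
$1323.70 × 0.7306 = $967.09522 ≈ $967.10.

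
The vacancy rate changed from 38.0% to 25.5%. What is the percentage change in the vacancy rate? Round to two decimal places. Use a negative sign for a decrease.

The change is 25.5 − 38.0 = -12.5 percentage points.
Relative to the original 38.0%, that is -12.5 ÷ 38.0 ≈ -32.89%.

-32.89%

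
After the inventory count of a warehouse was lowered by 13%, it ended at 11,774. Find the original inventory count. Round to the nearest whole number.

The overall multiplier applied was 0.87.
So the original inventory count was 11,774 ÷ 0.87 ≈ 13,533.

13,533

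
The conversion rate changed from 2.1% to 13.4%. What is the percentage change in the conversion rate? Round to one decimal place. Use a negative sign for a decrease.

538.1%

The change is 13.4 − 2.1 = 11.3 percentage points.
Relative to the original 2.1%, that is 11.3 ÷ 2.1 ≈ 538.1%.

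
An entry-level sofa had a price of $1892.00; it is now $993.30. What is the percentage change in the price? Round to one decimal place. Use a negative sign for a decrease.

-47.5%

Change: $993.30 − $1892.00 = -$898.70.
Relative to the original: -$898.70 ÷ $1892.00 = -47.5%.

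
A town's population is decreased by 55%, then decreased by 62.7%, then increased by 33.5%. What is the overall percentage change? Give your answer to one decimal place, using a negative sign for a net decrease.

-77.6%

A 55% decrease multiplies by 0.45.
Then a 62.7% decrease: 0.45 × 0.373 = 0.16785.
Then a 33.5% increase: 0.16785 × 1.335 = 0.22407975.
Overall factor 0.22407975, i.e. -77.6%.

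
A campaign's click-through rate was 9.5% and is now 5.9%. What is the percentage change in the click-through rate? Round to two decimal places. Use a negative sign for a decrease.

The change is 5.9 − 9.5 = -3.6 percentage points.
Relative to the original 9.5%, that is -3.6 ÷ 9.5 ≈ -37.89%.

-37.89%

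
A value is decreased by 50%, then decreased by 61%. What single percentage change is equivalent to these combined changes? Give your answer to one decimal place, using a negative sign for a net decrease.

-80.5%

A 50% decrease multiplies by 0.5.
Then a 61% decrease: 0.5 × 0.39 = 0.195.
Overall factor 0.195, i.e. -80.5%.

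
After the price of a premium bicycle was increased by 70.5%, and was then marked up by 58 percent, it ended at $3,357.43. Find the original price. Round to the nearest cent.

The overall multiplier applied was 1.705 × 1.58 = 2.6939.
So the original price was $3,357.43 ÷ 2.6939 ≈ $1,246.31.

$1,246.31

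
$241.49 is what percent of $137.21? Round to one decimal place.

$241.49 ÷ $137.21 ≈ 176.0%.

176.0%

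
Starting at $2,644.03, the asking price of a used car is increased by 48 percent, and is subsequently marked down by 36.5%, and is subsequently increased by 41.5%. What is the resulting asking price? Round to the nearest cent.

Each change multiplies by a factor: 1.48 × 0.635 × 1.415 = 1.329817.
$2,644.03 × 1.329817 = $3516.07604251 ≈ $3,516.08.

$3,516.08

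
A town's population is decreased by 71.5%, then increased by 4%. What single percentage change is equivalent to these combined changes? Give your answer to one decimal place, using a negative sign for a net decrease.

-70.4%

A 71.5% decrease multiplies by 0.285.
Then a 4% increase: 0.285 × 1.04 = 0.2964.
Overall factor 0.2964, i.e. -70.4%.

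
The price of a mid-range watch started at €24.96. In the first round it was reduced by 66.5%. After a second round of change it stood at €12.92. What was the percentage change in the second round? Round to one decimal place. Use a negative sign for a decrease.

54.5%

After the first round: €24.96 × 0.335 = €8.3616.
Second-round multiplier: €12.92 ÷ €8.3616 ≈ 1.54516.
That is a change of 54.5%.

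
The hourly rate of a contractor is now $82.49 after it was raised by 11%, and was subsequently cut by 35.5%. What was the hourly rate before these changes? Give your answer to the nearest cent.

Undoing the 35.5% decrease: $82.49 ÷ 0.645 ≈ $127.891473.
Undoing the 11% increase: $127.891473 ÷ 1.11 ≈ $115.22.

$115.22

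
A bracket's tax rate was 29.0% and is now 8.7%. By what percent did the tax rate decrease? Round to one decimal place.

70.0%

The change is 8.7 − 29.0 = -20.3 percentage points.
Relative to the original 29.0%, that is -20.3 ÷ 29.0 = -70.0%.
So the tax rate fell by 70.0%.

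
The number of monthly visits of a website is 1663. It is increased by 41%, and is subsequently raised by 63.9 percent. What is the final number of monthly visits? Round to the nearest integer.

Each change multiplies by a factor: 1.41 × 1.639 = 2.31099.
1663 × 2.31099 = 3843.17637 ≈ 3843.

3843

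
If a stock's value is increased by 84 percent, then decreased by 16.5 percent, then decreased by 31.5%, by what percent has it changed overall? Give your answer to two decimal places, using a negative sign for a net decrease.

5.24%

An 84% increase multiplies by 1.84.
Then a 16.5% decrease: 1.84 × 0.835 = 1.5364.
Then a 31.5% decrease: 1.5364 × 0.685 = 1.052434.
Overall factor 1.052434, i.e. 5.24%.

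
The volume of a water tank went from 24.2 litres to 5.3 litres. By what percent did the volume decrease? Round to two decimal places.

78.10%

Change: 5.3 − 24.2 = -18.9.
Relative to the original: -18.9 ÷ 24.2 ≈ -78.10%.
So the volume decreased by 78.10%.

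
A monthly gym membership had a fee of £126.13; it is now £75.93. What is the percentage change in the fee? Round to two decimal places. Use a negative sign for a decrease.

Change: £75.93 − £126.13 = -£50.20.
Relative to the original: -£50.20 ÷ £126.13 ≈ -39.80%.

-39.80%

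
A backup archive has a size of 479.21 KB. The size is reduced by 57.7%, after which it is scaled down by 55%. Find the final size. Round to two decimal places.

57.7% decrease: 479.21 × 0.423 = 202.70583.
After the 55% decrease: 202.70583 × 0.45 = 91.2176235 ≈ 91.22.

91.22 KB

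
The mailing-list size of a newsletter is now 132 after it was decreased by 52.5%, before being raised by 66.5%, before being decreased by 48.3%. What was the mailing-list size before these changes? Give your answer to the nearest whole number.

323

The overall multiplier applied was 0.475 × 1.665 × 0.517 = 0.408882375.
So the original mailing-list size was 132 ÷ 0.408882375 ≈ 323.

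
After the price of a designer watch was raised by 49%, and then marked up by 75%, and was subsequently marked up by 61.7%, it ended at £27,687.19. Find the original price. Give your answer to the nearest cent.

£6,566.66

Undoing the 61.7% increase: £27,687.19 ÷ 1.617 ≈ £17122.566481.
Undoing the 75% increase: £17122.566481 ÷ 1.75 ≈ £9784.323703.
Undoing the 49% increase: £9784.323703 ÷ 1.49 ≈ £6,566.66.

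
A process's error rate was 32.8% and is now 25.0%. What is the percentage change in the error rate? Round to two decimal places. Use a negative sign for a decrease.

-23.78%

The change is 25.0 − 32.8 = -7.8 percentage points.
Relative to the original 32.8%, that is -7.8 ÷ 32.8 ≈ -23.78%.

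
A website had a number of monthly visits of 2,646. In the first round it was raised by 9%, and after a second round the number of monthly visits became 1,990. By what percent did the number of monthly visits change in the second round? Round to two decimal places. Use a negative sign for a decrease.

After the first round: 2,646 × 1.09 = 2884.14.
Second-round multiplier: 1,990 ÷ 2884.14 ≈ 0.68998.
That is a change of -31.00%.

-31.00%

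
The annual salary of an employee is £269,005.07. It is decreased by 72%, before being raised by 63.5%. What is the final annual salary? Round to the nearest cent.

£123,150.52

72% decrease: £269,005.07 × 0.28 = £75321.4196.
Apply the 63.5% increase: £75321.4196 × 1.635 = £123150.521046 ≈ £123,150.52.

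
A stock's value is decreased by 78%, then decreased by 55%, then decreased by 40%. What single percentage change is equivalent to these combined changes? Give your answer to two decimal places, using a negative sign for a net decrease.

-94.06%

The combined multiplier is 0.22 × 0.45 × 0.6 = 0.0594.
That corresponds to a decrease of 94.06%.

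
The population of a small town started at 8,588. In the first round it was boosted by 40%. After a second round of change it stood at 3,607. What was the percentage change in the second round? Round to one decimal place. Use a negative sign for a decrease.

-70.0%

After the first round: 8,588 × 1.4 = 12023.2.
Second-round multiplier: 3,607 ÷ 12023.2 ≈ 0.3.
That is a change of -70.0%.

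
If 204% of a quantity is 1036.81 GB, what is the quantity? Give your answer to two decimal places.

508.24 GB

1036.81 GB ÷ 2.04 ≈ 508.24 GB.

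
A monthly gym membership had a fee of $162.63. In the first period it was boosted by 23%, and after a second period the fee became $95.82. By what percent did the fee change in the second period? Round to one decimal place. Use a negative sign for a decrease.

-52.1%

After the first period: $162.63 × 1.23 = $200.0349.
Second-period multiplier: $95.82 ÷ $200.0349 ≈ 0.47902.
That is a change of -52.1%.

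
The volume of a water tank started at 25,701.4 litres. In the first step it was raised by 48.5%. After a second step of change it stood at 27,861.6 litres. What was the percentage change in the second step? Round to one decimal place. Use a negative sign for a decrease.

-27.0%

After the first step: 25,701.4 × 1.485 = 38166.579.
Second-step multiplier: 27,861.6 ÷ 38166.579 ≈ 0.73.
That is a change of -27.0%.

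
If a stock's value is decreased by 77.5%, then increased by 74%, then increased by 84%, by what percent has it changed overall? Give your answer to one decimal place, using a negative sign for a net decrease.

-28.0%

A 77.5% decrease multiplies by 0.225.
Then a 74% increase: 0.225 × 1.74 = 0.3915.
Then an 84% increase: 0.3915 × 1.84 = 0.72036.
Overall factor 0.72036, i.e. -28.0%.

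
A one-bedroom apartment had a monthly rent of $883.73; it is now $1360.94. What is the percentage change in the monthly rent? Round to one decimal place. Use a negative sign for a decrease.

Change: $1360.94 − $883.73 = $477.21.
Relative to the original: $477.21 ÷ $883.73 ≈ 54.0%.

54.0%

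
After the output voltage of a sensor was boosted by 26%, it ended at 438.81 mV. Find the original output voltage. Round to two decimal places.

The overall multiplier applied was 1.26.
So the original output voltage was 438.81 ÷ 1.26 ≈ 348.26 mV.

348.26 mV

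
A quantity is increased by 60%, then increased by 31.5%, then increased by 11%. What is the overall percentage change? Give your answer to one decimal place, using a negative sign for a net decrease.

133.5%

The combined multiplier is 1.6 × 1.315 × 1.11 = 2.33544.
That corresponds to an increase of 133.5%.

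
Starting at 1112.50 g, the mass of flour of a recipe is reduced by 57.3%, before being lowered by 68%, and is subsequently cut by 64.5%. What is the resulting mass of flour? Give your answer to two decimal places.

Each change multiplies by a factor: 0.427 × 0.32 × 0.355 = 0.0485072.
1112.50 × 0.0485072 = 53.96426 ≈ 53.96.

53.96 g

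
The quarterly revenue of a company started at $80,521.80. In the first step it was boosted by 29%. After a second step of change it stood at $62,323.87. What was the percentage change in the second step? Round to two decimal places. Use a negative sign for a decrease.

After the first step: $80,521.80 × 1.29 = $103873.122.
Second-step multiplier: $62,323.87 ÷ $103873.122 ≈ 0.6.
That is a change of -40.00%.

-40.00%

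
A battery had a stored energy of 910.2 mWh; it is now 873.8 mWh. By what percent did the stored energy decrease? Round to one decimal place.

Change: 873.8 − 910.2 = -36.4.
Relative to the original: -36.4 ÷ 910.2 ≈ -4.0%.
So the stored energy decreased by 4.0%.

4.0%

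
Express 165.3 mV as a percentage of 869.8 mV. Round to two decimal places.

19.00%

165.3 mV ÷ 869.8 mV ≈ 19.00%.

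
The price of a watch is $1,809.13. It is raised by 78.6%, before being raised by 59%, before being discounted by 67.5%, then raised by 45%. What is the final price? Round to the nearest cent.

Each change multiplies by a factor: 1.786 × 1.59 × 0.325 × 1.45 = 1.338227475.
$1,809.13 × 1.338227475 = $2421.02747184675 ≈ $2,421.03.

$2,421.03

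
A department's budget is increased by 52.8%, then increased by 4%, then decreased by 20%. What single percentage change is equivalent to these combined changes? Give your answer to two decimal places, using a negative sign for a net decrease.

27.13%

A 52.8% increase multiplies by 1.528.
Then a 4% increase: 1.528 × 1.04 = 1.58912.
Then a 20% decrease: 1.58912 × 0.8 = 1.271296.
Overall factor 1.271296, i.e. 27.13%.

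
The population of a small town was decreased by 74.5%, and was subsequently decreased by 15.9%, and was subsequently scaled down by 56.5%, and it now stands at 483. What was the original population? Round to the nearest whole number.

The overall multiplier applied was 0.255 × 0.841 × 0.435 = 0.093287925.
So the original population was 483 ÷ 0.093287925 ≈ 5178.

5178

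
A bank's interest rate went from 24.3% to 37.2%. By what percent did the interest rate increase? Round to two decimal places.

53.09%

The change is 37.2 − 24.3 = 12.9 percentage points.
Relative to the original 24.3%, that is 12.9 ÷ 24.3 ≈ 53.09%.
So the interest rate rose by 53.09%.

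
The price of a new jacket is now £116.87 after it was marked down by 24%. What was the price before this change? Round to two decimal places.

£153.78

The overall multiplier applied was 0.76.
So the original price was £116.87 ÷ 0.76 ≈ £153.78.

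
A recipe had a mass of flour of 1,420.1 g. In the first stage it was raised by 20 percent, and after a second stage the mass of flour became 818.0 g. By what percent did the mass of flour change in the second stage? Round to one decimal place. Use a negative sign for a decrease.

-52.0%

After the first stage: 1,420.1 × 1.2 = 1704.12.
Second-stage multiplier: 818.0 ÷ 1704.12 ≈ 0.48001.
That is a change of -52.0%.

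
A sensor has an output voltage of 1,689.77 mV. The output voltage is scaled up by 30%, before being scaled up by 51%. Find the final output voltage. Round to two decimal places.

3,317.02 mV

Each change multiplies by a factor: 1.3 × 1.51 = 1.963.
1,689.77 × 1.963 = 3317.01851 ≈ 3,317.02.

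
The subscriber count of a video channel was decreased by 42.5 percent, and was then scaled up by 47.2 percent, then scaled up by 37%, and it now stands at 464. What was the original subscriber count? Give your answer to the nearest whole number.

Undoing the 37% increase: 464 ÷ 1.37 ≈ 338.686131.
Undoing the 47.2% increase: 338.686131 ÷ 1.472 ≈ 230.085687.
Undoing the 42.5% decrease: 230.085687 ÷ 0.575 ≈ 400.

400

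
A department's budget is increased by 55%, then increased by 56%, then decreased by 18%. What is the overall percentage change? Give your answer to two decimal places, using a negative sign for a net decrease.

98.28%

The combined multiplier is 1.55 × 1.56 × 0.82 = 1.98276.
That corresponds to an increase of 98.28%.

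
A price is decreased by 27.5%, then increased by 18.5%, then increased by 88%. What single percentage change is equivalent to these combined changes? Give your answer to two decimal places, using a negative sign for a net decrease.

The combined multiplier is 0.725 × 1.185 × 1.88 = 1.615155.
That corresponds to an increase of 61.52%.

61.52%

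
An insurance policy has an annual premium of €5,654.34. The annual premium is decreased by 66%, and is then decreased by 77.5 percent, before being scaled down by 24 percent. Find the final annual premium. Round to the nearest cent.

€328.74

66% decrease: €5,654.34 × 0.34 = €1922.4756.
After the 77.5% decrease: €1922.4756 × 0.225 = €432.55701.
Apply the 24% decrease: €432.55701 × 0.76 = €328.7433276 ≈ €328.74.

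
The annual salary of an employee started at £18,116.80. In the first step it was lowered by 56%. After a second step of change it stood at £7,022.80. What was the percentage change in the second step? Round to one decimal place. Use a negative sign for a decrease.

-11.9%

After the first step: £18,116.80 × 0.44 = £7971.392.
Second-step multiplier: £7,022.80 ÷ £7971.392 ≈ 0.881.
That is a change of -11.9%.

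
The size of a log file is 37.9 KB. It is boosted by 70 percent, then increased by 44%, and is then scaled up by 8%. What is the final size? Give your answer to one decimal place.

70% increase: 37.9 × 1.7 = 64.43.
44% increase: 64.43 × 1.44 = 92.7792.
8% increase: 92.7792 × 1.08 = 100.201536 ≈ 100.2.

100.2 KB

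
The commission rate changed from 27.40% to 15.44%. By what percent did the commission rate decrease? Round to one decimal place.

43.6%

The change is 15.44 − 27.40 = -11.96 percentage points.
Relative to the original 27.40%, that is -11.96 ÷ 27.40 ≈ -43.6%.
So the commission rate fell by 43.6%.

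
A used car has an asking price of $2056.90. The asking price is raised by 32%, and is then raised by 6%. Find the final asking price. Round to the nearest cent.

$2878.01

32% increase: $2056.90 × 1.32 = $2715.108.
6% increase: $2715.108 × 1.06 = $2878.01448 ≈ $2878.01.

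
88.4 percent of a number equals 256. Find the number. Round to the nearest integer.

256 ÷ 0.884 ≈ 290.

290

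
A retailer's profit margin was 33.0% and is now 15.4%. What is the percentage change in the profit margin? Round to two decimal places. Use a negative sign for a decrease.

The change is 15.4 − 33.0 = -17.6 percentage points.
Relative to the original 33.0%, that is -17.6 ÷ 33.0 ≈ -53.33%.

-53.33%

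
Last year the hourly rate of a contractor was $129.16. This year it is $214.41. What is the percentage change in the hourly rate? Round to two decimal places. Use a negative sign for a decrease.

Change: $214.41 − $129.16 = $85.25.
Relative to the original: $85.25 ÷ $129.16 ≈ 66.00%.

66.00%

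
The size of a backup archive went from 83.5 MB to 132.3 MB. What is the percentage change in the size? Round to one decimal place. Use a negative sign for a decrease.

Change: 132.3 − 83.5 = 48.8.
Relative to the original: 48.8 ÷ 83.5 ≈ 58.4%.

58.4%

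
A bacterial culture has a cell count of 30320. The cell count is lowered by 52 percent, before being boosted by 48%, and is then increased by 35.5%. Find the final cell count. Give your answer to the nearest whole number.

Each change multiplies by a factor: 0.48 × 1.48 × 1.355 = 0.962592.
30320 × 0.962592 = 29185.78944 ≈ 29186.

29186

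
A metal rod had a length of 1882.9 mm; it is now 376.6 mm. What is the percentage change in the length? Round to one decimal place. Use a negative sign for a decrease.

-80.0%

Change: 376.6 − 1882.9 = -1506.3.
Relative to the original: -1506.3 ÷ 1882.9 ≈ -80.0%.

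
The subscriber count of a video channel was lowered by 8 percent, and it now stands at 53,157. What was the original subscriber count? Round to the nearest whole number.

The overall multiplier applied was 0.92.
So the original subscriber count was 53,157 ÷ 0.92 ≈ 57,779.

57,779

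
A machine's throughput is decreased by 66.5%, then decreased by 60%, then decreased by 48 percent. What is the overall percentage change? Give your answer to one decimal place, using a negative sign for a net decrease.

-93.0%

A 66.5% decrease multiplies by 0.335.
Then a 60% decrease: 0.335 × 0.4 = 0.134.
Then a 48% decrease: 0.134 × 0.52 = 0.06968.
Overall factor 0.06968, i.e. -93.0%.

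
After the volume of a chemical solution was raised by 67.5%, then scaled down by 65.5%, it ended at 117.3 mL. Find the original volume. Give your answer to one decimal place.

Undoing the 65.5% decrease: 117.3 ÷ 0.345 = 340.
Undoing the 67.5% increase: 340 ÷ 1.675 ≈ 203.0 mL.

203.0 mL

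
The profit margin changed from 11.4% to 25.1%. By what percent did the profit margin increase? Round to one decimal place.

120.2%

The change is 25.1 − 11.4 = 13.7 percentage points.
Relative to the original 11.4%, that is 13.7 ÷ 11.4 ≈ 120.2%.
So the profit margin rose by 120.2%.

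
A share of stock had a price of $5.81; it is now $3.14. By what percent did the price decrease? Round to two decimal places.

45.96%

Change: $3.14 − $5.81 = -$2.67.
Relative to the original: -$2.67 ÷ $5.81 ≈ -45.96%.
So the price decreased by 45.96%.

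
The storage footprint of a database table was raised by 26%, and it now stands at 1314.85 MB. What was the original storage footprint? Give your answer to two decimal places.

1043.53 MB

The overall multiplier applied was 1.26.
So the original storage footprint was 1314.85 ÷ 1.26 ≈ 1043.53 MB.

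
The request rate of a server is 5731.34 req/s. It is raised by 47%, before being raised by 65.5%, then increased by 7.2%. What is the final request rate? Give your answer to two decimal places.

14947.42 req/s

Each change multiplies by a factor: 1.47 × 1.655 × 1.072 = 2.6080152.
5731.34 × 2.6080152 = 14947.421836368 ≈ 14947.42.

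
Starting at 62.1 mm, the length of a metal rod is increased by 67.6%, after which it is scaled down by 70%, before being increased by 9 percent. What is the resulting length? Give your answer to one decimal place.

34.0 mm

Apply the 67.6% increase: 62.1 × 1.676 = 104.0796.
After the 70% decrease: 104.0796 × 0.3 = 31.22388.
After the 9% increase: 31.22388 × 1.09 = 34.0340292 ≈ 34.0.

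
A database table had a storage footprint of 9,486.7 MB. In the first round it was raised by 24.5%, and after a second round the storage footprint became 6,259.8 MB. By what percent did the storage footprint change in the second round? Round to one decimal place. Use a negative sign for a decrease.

-47.0%

After the first round: 9,486.7 × 1.245 = 11810.9415.
Second-round multiplier: 6,259.8 ÷ 11810.9415 ≈ 0.53.
That is a change of -47.0%.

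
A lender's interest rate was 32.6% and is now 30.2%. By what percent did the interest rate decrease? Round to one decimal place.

7.4%

The change is 30.2 − 32.6 = -2.4 percentage points.
Relative to the original 32.6%, that is -2.4 ÷ 32.6 ≈ -7.4%.
So the interest rate fell by 7.4%.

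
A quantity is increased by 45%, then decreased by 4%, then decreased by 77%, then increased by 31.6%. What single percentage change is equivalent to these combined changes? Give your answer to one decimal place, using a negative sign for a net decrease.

-57.9%

The combined multiplier is 1.45 × 0.96 × 0.23 × 1.316 = 0.42133056.
That corresponds to a decrease of 57.9%.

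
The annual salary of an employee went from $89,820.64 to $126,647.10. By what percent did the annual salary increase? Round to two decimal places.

Change: $126,647.10 − $89,820.64 = $36,826.46.
Relative to the original: $36,826.46 ÷ $89,820.64 ≈ 41.00%.
So the annual salary increased by 41.00%.

41.00%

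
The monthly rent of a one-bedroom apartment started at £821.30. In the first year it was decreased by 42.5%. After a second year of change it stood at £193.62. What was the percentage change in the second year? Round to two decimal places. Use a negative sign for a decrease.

After the first year: £821.30 × 0.575 = £472.2475.
Second-year multiplier: £193.62 ÷ £472.2475 ≈ 0.409997.
That is a change of -59.00%.

-59.00%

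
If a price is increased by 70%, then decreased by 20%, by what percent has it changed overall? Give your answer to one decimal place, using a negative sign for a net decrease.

A 70% increase multiplies by 1.7.
Then a 20% decrease: 1.7 × 0.8 = 1.36.
Overall factor 1.36, i.e. 36.0%.

36.0%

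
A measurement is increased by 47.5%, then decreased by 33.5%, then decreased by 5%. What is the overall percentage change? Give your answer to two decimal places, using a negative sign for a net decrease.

-6.82%

A 47.5% increase multiplies by 1.475.
Then a 33.5% decrease: 1.475 × 0.665 = 0.980875.
Then a 5% decrease: 0.980875 × 0.95 = 0.93183125.
Overall factor 0.93183125, i.e. -6.82%.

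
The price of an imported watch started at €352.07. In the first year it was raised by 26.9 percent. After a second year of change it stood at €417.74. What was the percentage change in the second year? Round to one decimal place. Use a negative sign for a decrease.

After the first year: €352.07 × 1.269 = €446.77683.
Second-year multiplier: €417.74 ÷ €446.77683 ≈ 0.93501.
That is a change of -6.5%.

-6.5%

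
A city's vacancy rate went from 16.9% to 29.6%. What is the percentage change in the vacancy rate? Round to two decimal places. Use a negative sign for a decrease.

The change is 29.6 − 16.9 = 12.7 percentage points.
Relative to the original 16.9%, that is 12.7 ÷ 16.9 ≈ 75.15%.

75.15%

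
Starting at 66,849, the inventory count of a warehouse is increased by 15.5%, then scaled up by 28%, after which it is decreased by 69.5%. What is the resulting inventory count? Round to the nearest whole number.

15.5% increase: 66,849 × 1.155 = 77210.595.
After the 28% increase: 77210.595 × 1.28 = 98829.5616.
Apply the 69.5% decrease: 98829.5616 × 0.305 = 30143.016288 ≈ 30,143.

30,143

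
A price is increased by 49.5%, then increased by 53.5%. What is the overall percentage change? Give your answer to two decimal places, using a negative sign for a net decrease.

The combined multiplier is 1.495 × 1.535 = 2.294825.
That corresponds to an increase of 129.48%.

129.48%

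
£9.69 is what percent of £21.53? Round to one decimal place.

£9.69 ÷ £21.53 ≈ 45.0%.

45.0%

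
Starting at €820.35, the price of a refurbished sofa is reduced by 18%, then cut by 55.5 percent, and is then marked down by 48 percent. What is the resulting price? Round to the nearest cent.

€155.66

Each change multiplies by a factor: 0.82 × 0.445 × 0.52 = 0.189748.
€820.35 × 0.189748 = €155.6597718 ≈ €155.66.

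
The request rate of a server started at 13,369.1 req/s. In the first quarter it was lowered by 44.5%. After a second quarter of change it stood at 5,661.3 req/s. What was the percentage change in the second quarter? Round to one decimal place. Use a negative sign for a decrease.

-23.7%

After the first quarter: 13,369.1 × 0.555 = 7419.8505.
Second-quarter multiplier: 5,661.3 ÷ 7419.8505 ≈ 0.76299.
That is a change of -23.7%.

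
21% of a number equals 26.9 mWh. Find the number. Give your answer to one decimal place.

128.1 mWh

26.9 mWh ÷ 0.21 ≈ 128.1 mWh.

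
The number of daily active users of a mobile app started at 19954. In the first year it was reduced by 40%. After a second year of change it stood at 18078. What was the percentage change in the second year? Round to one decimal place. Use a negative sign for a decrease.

51.0%

After the first year: 19954 × 0.6 = 11972.4.
Second-year multiplier: 18078 ÷ 11972.4 ≈ 1.50997.
That is a change of 51.0%.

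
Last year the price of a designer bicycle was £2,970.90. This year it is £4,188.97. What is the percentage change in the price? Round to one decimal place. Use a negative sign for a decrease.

Change: £4,188.97 − £2,970.90 = £1,218.07.
Relative to the original: £1,218.07 ÷ £2,970.90 ≈ 41.0%.

41.0%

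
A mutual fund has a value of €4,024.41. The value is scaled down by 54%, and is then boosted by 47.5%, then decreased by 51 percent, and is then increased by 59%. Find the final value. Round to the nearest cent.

Apply the 54% decrease: €4,024.41 × 0.46 = €1851.2286.
47.5% increase: €1851.2286 × 1.475 = €2730.562185.
Apply the 51% decrease: €2730.562185 × 0.49 = €1337.97547065.
Apply the 59% increase: €1337.97547065 × 1.59 = €2127.3809983335 ≈ €2,127.38.

€2,127.38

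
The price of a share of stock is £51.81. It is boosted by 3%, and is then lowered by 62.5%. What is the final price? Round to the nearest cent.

£20.01

Each change multiplies by a factor: 1.03 × 0.375 = 0.38625.
£51.81 × 0.38625 = £20.0116125 ≈ £20.01.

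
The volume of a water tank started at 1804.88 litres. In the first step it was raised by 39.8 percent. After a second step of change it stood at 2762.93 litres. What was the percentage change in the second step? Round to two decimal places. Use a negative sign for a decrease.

9.50%

After the first step: 1804.88 × 1.398 = 2523.22224.
Second-step multiplier: 2762.93 ÷ 2523.22224 ≈ 1.095001.
That is a change of 9.50%.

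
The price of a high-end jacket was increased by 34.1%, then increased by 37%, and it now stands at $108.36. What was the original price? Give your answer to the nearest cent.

The overall multiplier applied was 1.341 × 1.37 = 1.83717.
So the original price was $108.36 ÷ 1.83717 ≈ $58.98.

$58.98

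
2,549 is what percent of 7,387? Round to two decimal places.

2,549 ÷ 7,387 ≈ 34.51%.

34.51%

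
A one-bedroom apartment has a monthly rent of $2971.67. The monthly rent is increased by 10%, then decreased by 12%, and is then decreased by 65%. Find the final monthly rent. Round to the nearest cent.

$1006.80

Each change multiplies by a factor: 1.1 × 0.88 × 0.35 = 0.3388.
$2971.67 × 0.3388 = $1006.801796 ≈ $1006.80.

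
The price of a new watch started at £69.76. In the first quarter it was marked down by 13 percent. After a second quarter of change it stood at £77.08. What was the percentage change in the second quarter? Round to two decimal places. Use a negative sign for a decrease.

After the first quarter: £69.76 × 0.87 = £60.6912.
Second-quarter multiplier: £77.08 ÷ £60.6912 ≈ 1.270036.
That is a change of 27.00%.

27.00%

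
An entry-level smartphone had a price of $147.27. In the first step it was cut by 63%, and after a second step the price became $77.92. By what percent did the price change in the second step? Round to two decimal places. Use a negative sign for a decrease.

43.00%

After the first step: $147.27 × 0.37 = $54.4899.
Second-step multiplier: $77.92 ÷ $54.4899 ≈ 1.42999.
That is a change of 43.00%.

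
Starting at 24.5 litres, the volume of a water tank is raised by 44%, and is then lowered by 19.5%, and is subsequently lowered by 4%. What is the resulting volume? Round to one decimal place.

Apply the 44% increase: 24.5 × 1.44 = 35.28.
Apply the 19.5% decrease: 35.28 × 0.805 = 28.4004.
After the 4% decrease: 28.4004 × 0.96 = 27.264384 ≈ 27.3.

27.3 litres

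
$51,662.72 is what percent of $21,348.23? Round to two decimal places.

$51,662.72 ÷ $21,348.23 ≈ 242.00%.

242.00%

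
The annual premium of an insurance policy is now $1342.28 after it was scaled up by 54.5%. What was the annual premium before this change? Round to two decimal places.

The overall multiplier applied was 1.545.
So the original annual premium was $1342.28 ÷ 1.545 ≈ $868.79.

$868.79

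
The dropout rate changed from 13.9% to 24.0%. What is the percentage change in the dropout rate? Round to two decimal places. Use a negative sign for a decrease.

The change is 24.0 − 13.9 = 10.1 percentage points.
Relative to the original 13.9%, that is 10.1 ÷ 13.9 ≈ 72.66%.

72.66%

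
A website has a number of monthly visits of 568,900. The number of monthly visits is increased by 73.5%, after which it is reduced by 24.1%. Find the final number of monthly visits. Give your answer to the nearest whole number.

749,164

Each change multiplies by a factor: 1.735 × 0.759 = 1.316865.
568,900 × 1.316865 = 749164.4985 ≈ 749,164.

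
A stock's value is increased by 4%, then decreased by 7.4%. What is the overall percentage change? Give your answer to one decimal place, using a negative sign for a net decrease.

-3.7%

A 4% increase multiplies by 1.04.
Then a 7.4% decrease: 1.04 × 0.926 = 0.96304.
Overall factor 0.96304, i.e. -3.7%.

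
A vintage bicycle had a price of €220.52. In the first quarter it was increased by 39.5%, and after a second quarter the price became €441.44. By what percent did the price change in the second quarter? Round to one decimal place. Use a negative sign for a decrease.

After the first quarter: €220.52 × 1.395 = €307.6254.
Second-quarter multiplier: €441.44 ÷ €307.6254 ≈ 1.43499.
That is a change of 43.5%.

43.5%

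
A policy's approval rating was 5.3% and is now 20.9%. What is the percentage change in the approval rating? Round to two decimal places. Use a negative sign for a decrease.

294.34%

The change is 20.9 − 5.3 = 15.6 percentage points.
Relative to the original 5.3%, that is 15.6 ÷ 5.3 ≈ 294.34%.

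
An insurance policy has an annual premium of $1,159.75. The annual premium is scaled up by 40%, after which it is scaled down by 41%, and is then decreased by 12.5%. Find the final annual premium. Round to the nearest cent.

$838.21

Each change multiplies by a factor: 1.4 × 0.59 × 0.875 = 0.72275.
$1,159.75 × 0.72275 = $838.2093125 ≈ $838.21.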